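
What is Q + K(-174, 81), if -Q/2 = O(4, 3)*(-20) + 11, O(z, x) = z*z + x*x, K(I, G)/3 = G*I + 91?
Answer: -41031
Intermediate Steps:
K(I, G) = 273 + 3*G*I (K(I, G) = 3*(G*I + 91) = 3*(91 + G*I) = 273 + 3*G*I)
O(z, x) = x² + z² (O(z, x) = z² + x² = x² + z²)
Q = 978 (Q = -2*((3² + 4²)*(-20) + 11) = -2*((9 + 16)*(-20) + 11) = -2*(25*(-20) + 11) = -2*(-500 + 11) = -2*(-489) = 978)
Q + K(-174, 81) = 978 + (273 + 3*81*(-174)) = 978 + (273 - 42282) = 978 - 42009 = -41031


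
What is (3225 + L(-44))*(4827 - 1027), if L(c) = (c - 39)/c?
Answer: 134883850/11 ≈ 1.2262e+7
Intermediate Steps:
L(c) = (-39 + c)/c
(3225 + L(-44))*(4827 - 1027) = (3225 + (-39 - 44)/(-44))*(4827 - 1027) = (3225 - 1/44*(-83))*3800 = (3225 + 83/44)*3800 = (141983/44)*3800 = 134883850/11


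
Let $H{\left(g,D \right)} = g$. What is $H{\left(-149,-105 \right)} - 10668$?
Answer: $-10817$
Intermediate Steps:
$H{\left(-149,-105 \right)} - 10668 = -149 - 10668 = -10817$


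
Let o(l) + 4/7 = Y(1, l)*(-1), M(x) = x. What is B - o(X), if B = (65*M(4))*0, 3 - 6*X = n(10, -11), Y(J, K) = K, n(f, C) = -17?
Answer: 82/21 ≈ 3.9048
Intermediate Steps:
X = 10/3 (X = ½ - ⅙*(-17) = ½ + 17/6 = 10/3 ≈ 3.3333)
o(l) = -4/7 - l (o(l) = -4/7 + l*(-1) = -4/7 - l)
B = 0 (B = (65*4)*0 = 260*0 = 0)
B - o(X) = 0 - (-4/7 - 1*10/3) = 0 - (-4/7 - 10/3) = 0 - 1*(-82/21) = 0 + 82/21 = 82/21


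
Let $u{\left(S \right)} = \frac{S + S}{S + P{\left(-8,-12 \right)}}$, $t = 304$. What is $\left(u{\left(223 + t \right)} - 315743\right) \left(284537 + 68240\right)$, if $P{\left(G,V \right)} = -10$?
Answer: $- \frac{57586639089829}{517} \approx -1.1139 \cdot 10^{11}$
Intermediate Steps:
$u{\left(S \right)} = \frac{2 S}{-10 + S}$ ($u{\left(S \right)} = \frac{S + S}{S - 10} = \frac{2 S}{-10 + S}$)
$\left(u{\left(223 + t \right)} - 315743\right) \left(284537 + 68240\right) = \left(\frac{2 \left(223 + 304\right)}{-10 + \left(223 + 304\right)} - 315743\right) \left(284537 + 68240\right) = \left(2 \cdot 527 \frac{1}{-10 + 527} - 315743\right) 352777 = \left(2 \cdot 527 \cdot \frac{1}{517} - 315743\right) 352777 = \left(\frac{1054}{517} - 315743\right) 352777 = \left(- \frac{163238077}{517}\right) 352777 = - \frac{57586639089829}{517}$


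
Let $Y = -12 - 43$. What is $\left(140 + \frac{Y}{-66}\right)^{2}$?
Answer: $\frac{714025}{36} \approx 19834.0$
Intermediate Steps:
$Y = -55$
$\left(140 + \frac{Y}{-66}\right)^{2} = \left(140 - \frac{55}{-66}\right)^{2} = \left(140 - - \frac{5}{6}\right)^{2} = \left(140 + \frac{5}{6}\right)^{2} = \left(\frac{845}{6}\right)^{2} = \frac{714025}{36}$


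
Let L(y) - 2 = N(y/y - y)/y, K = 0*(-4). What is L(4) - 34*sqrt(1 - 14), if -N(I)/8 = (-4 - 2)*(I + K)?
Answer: -34 - 34*I*sqrt(13) ≈ -34.0 - 122.59*I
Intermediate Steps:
K = 0
N(I) = 48*I (N(I) = -8*(-4 - 2)*(I + 0) = -(-48)*I = 48*I)
L(y) = 2 + (48 - 48*y)/y (L(y) = 2 + (48*(y/y - y))/y = 2 + (48*(1 - y))/y = 2 + (48 - 48*y)/y)
L(4) - 34*sqrt(1 - 14) = (-46 + 48/4) - 34*sqrt(1 - 14) = (-46 + 48*(1/4)) - 34*I*sqrt(13) = (-46 + 12) - 34*I*sqrt(13) = -34 - 34*I*sqrt(13)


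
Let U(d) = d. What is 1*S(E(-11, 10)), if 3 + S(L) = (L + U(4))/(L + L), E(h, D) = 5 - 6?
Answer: -9/2 ≈ -4.5000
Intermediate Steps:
E(h, D) = -1
S(L) = -3 + (4 + L)/(2*L) (S(L) = -3 + (L + 4)/(L + L) = -3 + (4 + L)/((2*L)) = -3 + (4 + L)*(1/(2*L)) = -3 + (4 + L)/(2*L))
1*S(E(-11, 10)) = 1*(-5/2 + 2/(-1)) = 1*(-5/2 + 2*(-1)) = 1*(-5/2 - 2) = 1*(-9/2) = -9/2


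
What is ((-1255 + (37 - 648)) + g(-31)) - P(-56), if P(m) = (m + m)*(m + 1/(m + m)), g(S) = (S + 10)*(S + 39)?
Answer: -8307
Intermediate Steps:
g(S) = (10 + S)*(39 + S)
P(m) = 2*m*(m + 1/(2*m)) (P(m) = (2*m)*(m + 1/(2*m)) = 2*m*(m + 1/(2*m)))
((-1255 + (37 - 648)) + g(-31)) - P(-56) = ((-1255 + (37 - 648)) + (390 + (-31)**2 + 49*(-31))) - (1 + 2*(-56)**2) = ((-1255 - 611) + (390 + 961 - 1519)) - (1 + 2*3136) = (-1866 - 168) - (1 + 6272) = -2034 - 1*6273 = -2034 - 6273 = -8307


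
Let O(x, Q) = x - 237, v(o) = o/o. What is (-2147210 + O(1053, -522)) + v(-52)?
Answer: -2146393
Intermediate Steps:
v(o) = 1
O(x, Q) = -237 + x
(-2147210 + O(1053, -522)) + v(-52) = (-2147210 + (-237 + 1053)) + 1 = (-2147210 + 816) + 1 = -2146394 + 1 = -2146393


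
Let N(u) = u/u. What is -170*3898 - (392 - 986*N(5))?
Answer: -662066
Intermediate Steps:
N(u) = 1
-170*3898 - (392 - 986*N(5)) = -170*3898 - (392 - 986*1) = -662660 - (392 - 986) = -662660 - 1*(-594) = -662660 + 594 = -662066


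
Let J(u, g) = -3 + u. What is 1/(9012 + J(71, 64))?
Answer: 1/9080 ≈ 0.00011013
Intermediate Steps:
1/(9012 + J(71, 64)) = 1/(9012 + (-3 + 71)) = 1/(9012 + 68) = 1/9080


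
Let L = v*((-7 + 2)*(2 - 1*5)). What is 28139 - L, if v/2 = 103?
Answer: 25049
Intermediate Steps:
v = 206 (v = 2*103 = 206)
L = 3090 (L = 206*((-7 + 2)*(2 - 1*5)) = 206*(-5*(2 - 5)) = 206*(-5*(-3)) = 206*15 = 3090)
28139 - L = 28139 - 1*3090 = 28139 - 3090 = 25049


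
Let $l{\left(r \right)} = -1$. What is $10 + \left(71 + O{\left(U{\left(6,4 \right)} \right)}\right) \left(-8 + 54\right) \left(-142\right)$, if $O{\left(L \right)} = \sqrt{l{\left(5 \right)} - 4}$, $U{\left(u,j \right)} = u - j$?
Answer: $-463762 - 6532 i \sqrt{5} \approx -4.6376 \cdot 10^{5} - 14606.0 i$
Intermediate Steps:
$O{\left(L \right)} = i \sqrt{5}$ ($O{\left(L \right)} = \sqrt{-1 - 4} = \sqrt{-5} = i \sqrt{5}$)
$10 + \left(71 + O{\left(U{\left(6,4 \right)} \right)}\right) \left(-8 + 54\right) \left(-142\right) = 10 + \left(71 + i \sqrt{5}\right) \left(-8 + 54\right) \left(-142\right) = 10 + \left(71 + i \sqrt{5}\right) 46 \left(-142\right) = 10 + \left(3266 + 46 i \sqrt{5}\right) \left(-142\right) = 10 - \left(463772 + 6532 i \sqrt{5}\right) = -463762 - 6532 i \sqrt{5}$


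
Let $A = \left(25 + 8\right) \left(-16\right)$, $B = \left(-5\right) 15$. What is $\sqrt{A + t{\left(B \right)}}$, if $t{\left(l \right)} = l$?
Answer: $3 i \sqrt{67} \approx 24.556 i$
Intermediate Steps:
$B = -75$
$A = -528$ ($A = 33 \left(-16\right) = -528$)
$\sqrt{A + t{\left(B \right)}} = \sqrt{-528 - 75} = \sqrt{-603} = 3 i \sqrt{67}$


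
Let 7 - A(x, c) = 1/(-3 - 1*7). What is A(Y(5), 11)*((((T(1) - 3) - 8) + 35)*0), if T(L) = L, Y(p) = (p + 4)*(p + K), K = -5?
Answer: 0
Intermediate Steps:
Y(p) = (-5 + p)*(4 + p) (Y(p) = (p + 4)*(p - 5) = (4 + p)*(-5 + p) = (-5 + p)*(4 + p))
A(x, c) = 71/10 (A(x, c) = 7 - 1/(-3 - 1*7) = 7 - 1/(-3 - 7) = 7 - 1/(-10) = 7 - 1*(-⅒) = 7 + ⅒ = 71/10)
A(Y(5), 11)*((((T(1) - 3) - 8) + 35)*0) = 71*((((1 - 3) - 8) + 35)*0)/10 = 71*(((-2 - 8) + 35)*0)/10 = 71*((-10 + 35)*0)/10 = 71*(25*0)/10 = (71/10)*0 = 0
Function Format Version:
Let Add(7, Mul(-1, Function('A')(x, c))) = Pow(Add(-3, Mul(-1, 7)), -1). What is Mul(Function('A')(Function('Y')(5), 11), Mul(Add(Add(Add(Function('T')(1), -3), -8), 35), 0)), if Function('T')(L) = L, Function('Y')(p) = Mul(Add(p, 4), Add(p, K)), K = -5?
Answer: 0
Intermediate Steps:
Function('Y')(p) = Mul(Add(-5, p), Add(4, p)) (Function('Y')(p) = Mul(Add(p, 4), Add(p, -5)) = Mul(Add(4, p), Add(-5, p)) = Mul(Add(-5, p), Add(4, p)))
Function('A')(x, c) = Rational(71, 10) (Function('A')(x, c) = Add(7, Mul(-1, Pow(Add(-3, Mul(-1, 7)), -1))) = Add(7, Mul(-1, Pow(Add(-3, -7), -1))) = Add(7, Mul(-1, Pow(-10, -1))) = Add(7, Mul(-1, Rational(-1, 10))) = Add(7, Rational(1, 10)) = Rational(71, 10))
Mul(Function('A')(Function('Y')(5), 11), Mul(Add(Add(Add(Function('T')(1), -3), -8), 35), 0)) = Mul(Rational(71, 10), Mul(Add(Add(Add(1, -3), -8), 35), 0)) = Mul(Rational(71, 10), Mul(Add(Add(-2, -8), 35), 0)) = Mul(Rational(71, 10), Mul(Add(-10, 35), 0)) = Mul(Rational(71, 10), Mul(25, 0)) = Mul(Rational(71, 10), 0) = 0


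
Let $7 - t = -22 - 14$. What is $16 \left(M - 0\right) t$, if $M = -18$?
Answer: $-12384$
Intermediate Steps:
$t = 43$ ($t = 7 - \left(-22 - 14\right) = 7 - -36 = 7 + 36 = 43$)
$16 \left(M - 0\right) t = 16 \left(-18 - 0\right) 43 = 16 \left(-18 + 0\right) 43 = 16 \left(-18\right) 43 = \left(-288\right) 43 = -12384$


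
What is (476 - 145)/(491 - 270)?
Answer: 331/221 ≈ 1.4977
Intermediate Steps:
(476 - 145)/(491 - 270) = 331/221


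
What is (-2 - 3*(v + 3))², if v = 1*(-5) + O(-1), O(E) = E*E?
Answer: 1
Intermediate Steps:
O(E) = E²
v = -4 (v = 1*(-5) + (-1)² = -5 + 1 = -4)
(-2 - 3*(v + 3))² = (-2 - 3*(-4 + 3))² = (-2 - 3*(-1))² = (-2 - 1*(-3))² = (-2 + 3)² = 1² = 1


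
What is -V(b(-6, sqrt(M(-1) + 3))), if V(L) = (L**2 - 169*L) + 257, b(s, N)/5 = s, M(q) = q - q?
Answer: -6227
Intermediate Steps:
M(q) = 0
b(s, N) = 5*s
V(L) = 257 + L**2 - 169*L
-V(b(-6, sqrt(M(-1) + 3))) = -(257 + (5*(-6))**2 - 845*(-6)) = -(257 + (-30)**2 - 169*(-30)) = -(257 + 900 + 5070) = -1*6227 = -6227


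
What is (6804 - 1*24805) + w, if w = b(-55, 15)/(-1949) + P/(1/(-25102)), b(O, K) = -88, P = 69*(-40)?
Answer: 134994598619/1949 ≈ 6.9263e+7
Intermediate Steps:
P = -2760
w = 135029682568/1949 (w = -88/(-1949) - 2760/(1/(-25102)) = -88*(-1/1949) - 2760/(-1/25102) = 88/1949 - 2760*(-25102) = 88/1949 + 69281520 = 135029682568/1949 ≈ 6.9282e+7)
(6804 - 1*24805) + w = (6804 - 1*24805) + 135029682568/1949 = (6804 - 24805) + 135029682568/1949 = -18001 + 135029682568/1949 = 134994598619/1949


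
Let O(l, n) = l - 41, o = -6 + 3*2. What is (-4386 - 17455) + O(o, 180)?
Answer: -21882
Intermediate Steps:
o = 0 (o = -6 + 6 = 0)
O(l, n) = -41 + l
(-4386 - 17455) + O(o, 180) = (-4386 - 17455) + (-41 + 0) = -21841 - 41 = -21882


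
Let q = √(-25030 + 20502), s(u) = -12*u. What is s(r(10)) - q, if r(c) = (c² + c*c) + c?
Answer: -2520 - 4*I*√283 ≈ -2520.0 - 67.29*I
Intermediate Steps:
r(c) = c + 2*c² (r(c) = (c² + c²) + c = 2*c² + c = c + 2*c²)
q = 4*I*√283 (q = √(-4528) = 4*I*√283 ≈ 67.29*I)
s(r(10)) - q = -120*(1 + 2*10) - 4*I*√283 = -120*(1 + 20) - 4*I*√283 = -120*21 - 4*I*√283 = -12*210 - 4*I*√283 = -2520 - 4*I*√283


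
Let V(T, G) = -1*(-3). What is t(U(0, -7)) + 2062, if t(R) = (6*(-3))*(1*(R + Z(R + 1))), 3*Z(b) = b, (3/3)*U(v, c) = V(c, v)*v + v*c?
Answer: 2056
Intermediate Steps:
V(T, G) = 3
U(v, c) = 3*v + c*v (U(v, c) = 3*v + v*c = 3*v + c*v)
Z(b) = b/3
t(R) = -6 - 24*R (t(R) = (6*(-3))*(1*(R + (R + 1)/3)) = -18*(R + (1 + R)/3) = -18*(R + (⅓ + R/3)) = -18*(⅓ + 4*R/3) = -6 - 24*R)
t(U(0, -7)) + 2062 = (-6 - 0*(3 - 7)) + 2062 = (-6 - 0*(-4)) + 2062 = (-6 - 24*0) + 2062 = (-6 + 0) + 2062 = -6 + 2062 = 2056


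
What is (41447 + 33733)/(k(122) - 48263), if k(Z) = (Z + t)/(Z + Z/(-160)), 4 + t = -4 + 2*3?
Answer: -243056940/156031079 ≈ -1.5577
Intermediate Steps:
t = -2 (t = -4 + (-4 + 2*3) = -4 + (-4 + 6) = -4 + 2 = -2)
k(Z) = 160*(-2 + Z)/(159*Z) (k(Z) = (Z - 2)/(Z + Z/(-160)) = (-2 + Z)/(Z + Z*(-1/160)) = (-2 + Z)/(Z - Z/160) = (-2 + Z)/((159*Z/160)) = (-2 + Z)*(160/(159*Z)) = 160*(-2 + Z)/(159*Z))
(41447 + 33733)/(k(122) - 48263) = (41447 + 33733)/((160/159)*(-2 + 122)/122 - 48263) = 75180/((160/159)*(1/122)*120 - 48263) = 75180/(3200/3233 - 48263) = 75180/(-156031079/3233) = 75180*(-3233/156031079) = -243056940/156031079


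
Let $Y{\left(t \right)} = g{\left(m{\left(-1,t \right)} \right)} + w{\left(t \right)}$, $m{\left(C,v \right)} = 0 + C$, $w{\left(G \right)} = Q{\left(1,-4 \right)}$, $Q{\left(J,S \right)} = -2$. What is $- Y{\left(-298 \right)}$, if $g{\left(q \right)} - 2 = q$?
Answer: $1$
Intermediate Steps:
$w{\left(G \right)} = -2$
$m{\left(C,v \right)} = C$
$g{\left(q \right)} = 2 + q$
$Y{\left(t \right)} = -1$ ($Y{\left(t \right)} = \left(2 - 1\right) - 2 = 1 - 2 = -1$)
$- Y{\left(-298 \right)} = \left(-1\right) \left(-1\right) = 1$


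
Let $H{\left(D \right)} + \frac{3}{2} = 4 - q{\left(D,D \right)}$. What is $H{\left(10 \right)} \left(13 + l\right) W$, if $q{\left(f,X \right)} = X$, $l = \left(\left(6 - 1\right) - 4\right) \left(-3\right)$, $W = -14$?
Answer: $1050$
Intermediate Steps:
$l = -3$ ($l = \left(5 - 4\right) \left(-3\right) = 1 \left(-3\right) = -3$)
$H{\left(D \right)} = \frac{5}{2} - D$ ($H{\left(D \right)} = - \frac{3}{2} - \left(-4 + D\right) = \frac{5}{2} - D$)
$H{\left(10 \right)} \left(13 + l\right) W = \left(\frac{5}{2} - 10\right) \left(13 - 3\right) \left(-14\right) = \left(\frac{5}{2} - 10\right) 10 \left(-14\right) = \left(- \frac{15}{2}\right) \left(-140\right) = 1050$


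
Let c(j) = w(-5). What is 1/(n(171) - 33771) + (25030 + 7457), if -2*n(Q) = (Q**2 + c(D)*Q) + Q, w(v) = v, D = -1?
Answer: 3121968211/96099 ≈ 32487.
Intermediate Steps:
c(j) = -5
n(Q) = 2*Q - Q**2/2 (n(Q) = -((Q**2 - 5*Q) + Q)/2 = -(Q**2 - 4*Q)/2 = 2*Q - Q**2/2)
1/(n(171) - 33771) + (25030 + 7457) = 1/((1/2)*171*(4 - 1*171) - 33771) + (25030 + 7457) = 1/((1/2)*171*(4 - 171) - 33771) + 32487 = 1/((1/2)*171*(-167) - 33771) + 32487 = 1/(-28557/2 - 33771) + 32487 = 1/(-96099/2) + 32487 = -2/96099 + 32487 = 3121968211/96099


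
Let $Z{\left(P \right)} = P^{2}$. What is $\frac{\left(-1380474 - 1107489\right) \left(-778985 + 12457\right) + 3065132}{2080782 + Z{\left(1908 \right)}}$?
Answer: $\frac{953548183798}{2860623} \approx 3.3334 \cdot 10^{5}$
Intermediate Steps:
$\frac{\left(-1380474 - 1107489\right) \left(-778985 + 12457\right) + 3065132}{2080782 + Z{\left(1908 \right)}} = \frac{\left(-1380474 - 1107489\right) \left(-778985 + 12457\right) + 3065132}{2080782 + 1908^{2}} = \frac{\left(-2487963\right) \left(-766528\right) + 3065132}{2080782 + 3640464} = \frac{1907093302464 + 3065132}{5721246} = 1907096367596 \cdot \frac{1}{5721246} = \frac{953548183798}{2860623}$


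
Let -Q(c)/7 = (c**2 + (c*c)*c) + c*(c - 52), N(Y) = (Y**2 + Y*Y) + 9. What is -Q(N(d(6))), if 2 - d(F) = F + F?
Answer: 64440761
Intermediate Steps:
d(F) = 2 - 2*F (d(F) = 2 - (F + F) = 2 - 2*F)
N(Y) = 9 + 2*Y**2 (N(Y) = (Y**2 + Y**2) + 9 = 2*Y**2 + 9 = 9 + 2*Y**2)
Q(c) = -7*c**2 - 7*c**3 - 7*c*(-52 + c) (Q(c) = -7*((c**2 + (c*c)*c) + c*(c - 52)) = -7*((c**2 + c**2*c) + c*(-52 + c)) = -7*((c**2 + c**3) + c*(-52 + c)) = -7*(c**2 + c**3 + c*(-52 + c)) = -7*c**2 - 7*c**3 - 7*c*(-52 + c))
-Q(N(d(6))) = -7*(9 + 2*(2 - 2*6)**2)*(52 - (9 + 2*(2 - 2*6)**2)**2 - 2*(9 + 2*(2 - 2*6)**2)) = -7*(9 + 2*(2 - 12)**2)*(52 - (9 + 2*(2 - 12)**2)**2 - 2*(9 + 2*(2 - 12)**2)) = -7*(9 + 2*(-10)**2)*(52 - (9 + 2*(-10)**2)**2 - 2*(9 + 2*(-10)**2)) = -7*(9 + 2*100)*(52 - (9 + 2*100)**2 - 2*(9 + 2*100)) = -7*(9 + 200)*(52 - (9 + 200)**2 - 2*(9 + 200)) = -7*209*(52 - 1*209**2 - 2*209) = -7*209*(52 - 1*43681 - 418) = -7*209*(52 - 43681 - 418) = -7*209*(-44047) = -1*(-64440761) = 64440761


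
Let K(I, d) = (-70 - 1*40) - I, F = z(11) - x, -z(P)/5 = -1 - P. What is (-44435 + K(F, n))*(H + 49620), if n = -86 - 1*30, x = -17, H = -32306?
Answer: -772585308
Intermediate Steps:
z(P) = 5 + 5*P (z(P) = -5*(-1 - P) = 5 + 5*P)
n = -116 (n = -86 - 30 = -116)
F = 77 (F = (5 + 5*11) - 1*(-17) = (5 + 55) + 17 = 60 + 17 = 77)
K(I, d) = -110 - I (K(I, d) = (-70 - 40) - I = -110 - I)
(-44435 + K(F, n))*(H + 49620) = (-44435 + (-110 - 1*77))*(-32306 + 49620) = (-44435 + (-110 - 77))*17314 = (-44435 - 187)*17314 = -44622*17314 = -772585308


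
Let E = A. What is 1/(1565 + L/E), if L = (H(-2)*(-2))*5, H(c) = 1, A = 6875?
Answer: 1375/2151873 ≈ 0.00063898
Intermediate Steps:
E = 6875
L = -10 (L = (1*(-2))*5 = -2*5 = -10)
1/(1565 + L/E) = 1/(1565 - 10/6875) = 1/(1565 - 10*1/6875) = 1/(1565 - 2/1375) = 1/(2151873/1375) = 1375/2151873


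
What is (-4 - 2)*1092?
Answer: -6552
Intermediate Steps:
(-4 - 2)*1092 = -6*1092 = -6552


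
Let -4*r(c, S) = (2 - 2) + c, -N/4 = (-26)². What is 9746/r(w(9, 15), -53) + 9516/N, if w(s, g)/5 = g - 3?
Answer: -509537/780 ≈ -653.25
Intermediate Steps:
w(s, g) = -15 + 5*g (w(s, g) = 5*(g - 3) = 5*(-3 + g) = -15 + 5*g)
N = -2704 (N = -4*(-26)² = -4*676 = -2704)
r(c, S) = -c/4 (r(c, S) = -((2 - 2) + c)/4 = -(0 + c)/4 = -c/4)
9746/r(w(9, 15), -53) + 9516/N = 9746/((-(-15 + 5*15)/4)) + 9516/(-2704) = 9746/((-(-15 + 75)/4)) + 9516*(-1/2704) = 9746/((-¼*60)) - 183/52 = 9746/(-15) - 183/52 = 9746*(-1/15) - 183/52 = -9746/15 - 183/52 = -509537/780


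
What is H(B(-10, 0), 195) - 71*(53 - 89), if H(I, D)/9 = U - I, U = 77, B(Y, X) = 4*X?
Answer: 3249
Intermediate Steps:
H(I, D) = 693 - 9*I (H(I, D) = 9*(77 - I) = 693 - 9*I)
H(B(-10, 0), 195) - 71*(53 - 89) = (693 - 36*0) - 71*(53 - 89) = (693 - 9*0) - 71*(-36) = (693 + 0) + 2556 = 693 + 2556 = 3249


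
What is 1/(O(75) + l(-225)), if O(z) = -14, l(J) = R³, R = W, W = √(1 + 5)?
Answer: 7/10 + 3*√6/10 ≈ 1.4348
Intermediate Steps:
W = √6 ≈ 2.4495
R = √6 ≈ 2.4495
l(J) = 6*√6 (l(J) = (√6)³ = 6*√6)
1/(O(75) + l(-225)) = 1/(-14 + 6*√6)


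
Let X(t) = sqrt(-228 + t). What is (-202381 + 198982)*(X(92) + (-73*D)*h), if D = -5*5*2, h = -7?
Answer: 86844450 - 6798*I*sqrt(34) ≈ 8.6844e+7 - 39639.0*I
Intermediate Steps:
D = -50 (D = -25*2 = -50)
(-202381 + 198982)*(X(92) + (-73*D)*h) = (-202381 + 198982)*(sqrt(-228 + 92) - 73*(-50)*(-7)) = -3399*(sqrt(-136) + 3650*(-7)) = -3399*(2*I*sqrt(34) - 25550) = -3399*(-25550 + 2*I*sqrt(34)) = 86844450 - 6798*I*sqrt(34)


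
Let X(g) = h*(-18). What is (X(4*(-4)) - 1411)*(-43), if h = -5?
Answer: 56803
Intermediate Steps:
X(g) = 90 (X(g) = -5*(-18) = 90)
(X(4*(-4)) - 1411)*(-43) = (90 - 1411)*(-43) = -1321*(-43) = 56803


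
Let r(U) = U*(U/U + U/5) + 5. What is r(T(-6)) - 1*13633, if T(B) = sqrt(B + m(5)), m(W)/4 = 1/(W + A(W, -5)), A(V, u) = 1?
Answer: -204436/15 + 4*I*sqrt(3)/3 ≈ -13629.0 + 2.3094*I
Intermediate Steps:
m(W) = 4/(1 + W) (m(W) = 4/(W + 1) = 4/(1 + W))
T(B) = sqrt(2/3 + B) (T(B) = sqrt(B + 4/(1 + 5)) = sqrt(B + 4/6) = sqrt(B + 4*(1/6)) = sqrt(B + 2/3) = sqrt(2/3 + B))
r(U) = 5 + U*(1 + U/5) (r(U) = U*(1 + U*(1/5)) + 5 = U*(1 + U/5) + 5 = 5 + U*(1 + U/5))
r(T(-6)) - 1*13633 = (5 + sqrt(6 + 9*(-6))/3 + (sqrt(6 + 9*(-6))/3)**2/5) - 1*13633 = (5 + sqrt(6 - 54)/3 + (sqrt(6 - 54)/3)**2/5) - 13633 = (5 + sqrt(-48)/3 + (sqrt(-48)/3)**2/5) - 13633 = (5 + (4*I*sqrt(3))/3 + ((4*I*sqrt(3))/3)**2/5) - 13633 = (5 + 4*I*sqrt(3)/3 + (4*I*sqrt(3)/3)**2/5) - 13633 = (5 + 4*I*sqrt(3)/3 + (1/5)*(-16/3)) - 13633 = (5 + 4*I*sqrt(3)/3 - 16/15) - 13633 = (59/15 + 4*I*sqrt(3)/3) - 13633 = -204436/15 + 4*I*sqrt(3)/3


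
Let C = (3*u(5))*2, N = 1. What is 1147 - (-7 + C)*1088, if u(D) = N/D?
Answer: 37287/5 ≈ 7457.4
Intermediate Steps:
u(D) = 1/D
C = 6/5 (C = (3/5)*2 = 6/5 ≈ 1.2000)
1147 - (-7 + C)*1088 = 1147 - (-7 + 6/5)*1088 = 1147 - 1*(-29/5)*1088 = 1147 + (29/5)*1088 = 1147 + 31552/5 = 37287/5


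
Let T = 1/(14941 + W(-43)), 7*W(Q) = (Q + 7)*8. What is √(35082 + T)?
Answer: 5*√15265274753599/104299 ≈ 187.30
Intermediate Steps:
W(Q) = 8 + 8*Q/7 (W(Q) = ((Q + 7)*8)/7 = ((7 + Q)*8)/7 = (56 + 8*Q)/7 = 8 + 8*Q/7)
T = 7/104299 (T = 1/(14941 + (8 + (8/7)*(-43))) = 1/(14941 + (8 - 344/7)) = 1/(14941 - 288/7) = 1/(104299/7) = 7/104299 ≈ 6.7115e-5)
√(35082 + T) = √(35082 + 7/104299) = √(3659017525/104299) = 5*√15265274753599/104299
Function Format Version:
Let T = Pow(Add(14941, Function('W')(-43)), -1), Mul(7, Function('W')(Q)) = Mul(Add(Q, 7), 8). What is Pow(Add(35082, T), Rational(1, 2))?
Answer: Mul(Rational(5, 104299), Pow(15265274753599, Rational(1, 2))) ≈ 187.30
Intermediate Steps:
Function('W')(Q) = Add(8, Mul(Rational(8, 7), Q)) (Function('W')(Q) = Mul(Rational(1, 7), Mul(Add(Q, 7), 8)) = Mul(Rational(1, 7), Mul(Add(7, Q), 8)) = Mul(Rational(1, 7), Add(56, Mul(8, Q))) = Add(8, Mul(Rational(8, 7), Q)))
T = Rational(7, 104299) (T = Pow(Add(14941, Add(8, Mul(Rational(8, 7), -43))), -1) = Pow(Add(14941, Add(8, Rational(-344, 7))), -1) = Pow(Add(14941, Rational(-288, 7)), -1) = Pow(Rational(104299, 7), -1) = Rational(7, 104299) ≈ 6.7115e-5)
Pow(Add(35082, T), Rational(1, 2)) = Pow(Add(35082, Rational(7, 104299)), Rational(1, 2)) = Pow(Rational(3659017525, 104299), Rational(1, 2)) = Mul(Rational(5, 104299), Pow(15265274753599, Rational(1, 2)))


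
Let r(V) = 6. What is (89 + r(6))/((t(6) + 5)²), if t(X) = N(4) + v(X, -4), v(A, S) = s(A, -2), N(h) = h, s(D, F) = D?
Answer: 19/45 ≈ 0.42222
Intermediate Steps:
v(A, S) = A
t(X) = 4 + X
(89 + r(6))/((t(6) + 5)²) = (89 + 6)/(((4 + 6) + 5)²) = 95/((10 + 5)²) = 95/(15²) = 95/225 = 95*(1/225) = 19/45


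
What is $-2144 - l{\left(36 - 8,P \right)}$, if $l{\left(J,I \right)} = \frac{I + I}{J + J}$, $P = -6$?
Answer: $- \frac{30013}{14} \approx -2143.8$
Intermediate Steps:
$l{\left(J,I \right)} = \frac{I}{J}$ ($l{\left(J,I \right)} = \frac{2 I}{2 J} = 2 I \frac{1}{2 J} = \frac{I}{J}$)
$-2144 - l{\left(36 - 8,P \right)} = -2144 - - \frac{6}{36 - 8} = -2144 - - \frac{6}{28} = -2144 - \left(-6\right) \frac{1}{28} = -2144 - - \frac{3}{14} = -2144 + \frac{3}{14} = - \frac{30013}{14}$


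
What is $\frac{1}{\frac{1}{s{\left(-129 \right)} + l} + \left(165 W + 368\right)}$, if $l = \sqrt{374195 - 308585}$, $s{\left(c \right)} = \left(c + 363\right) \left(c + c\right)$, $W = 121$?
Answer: $\frac{14821588954674}{301367367969877667} + \frac{81 \sqrt{10}}{1506836839849388335} \approx 4.9181 \cdot 10^{-5}$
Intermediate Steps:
$s{\left(c \right)} = 2 c \left(363 + c\right)$ ($s{\left(c \right)} = \left(363 + c\right) 2 c = 2 c \left(363 + c\right)$)
$l = 81 \sqrt{10}$ ($l = \sqrt{65610} = 81 \sqrt{10} \approx 256.14$)
$\frac{1}{\frac{1}{s{\left(-129 \right)} + l} + \left(165 W + 368\right)} = \frac{1}{\frac{1}{2 \left(-129\right) \left(363 - 129\right) + 81 \sqrt{10}} + \left(165 \cdot 121 + 368\right)} = \frac{1}{\frac{1}{2 \left(-129\right) 234 + 81 \sqrt{10}} + \left(19965 + 368\right)} = \frac{1}{\frac{1}{-60372 + 81 \sqrt{10}} + 20333} = \frac{1}{20333 + \frac{1}{-60372 + 81 \sqrt{10}}}$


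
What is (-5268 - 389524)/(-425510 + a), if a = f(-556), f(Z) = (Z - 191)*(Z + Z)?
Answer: -197396/202577 ≈ -0.97442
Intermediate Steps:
f(Z) = 2*Z*(-191 + Z) (f(Z) = (-191 + Z)*(2*Z) = 2*Z*(-191 + Z))
a = 830664 (a = 2*(-556)*(-191 - 556) = 2*(-556)*(-747) = 830664)
(-5268 - 389524)/(-425510 + a) = (-5268 - 389524)/(-425510 + 830664) = -394792/405154 = -394792*1/405154 = -197396/202577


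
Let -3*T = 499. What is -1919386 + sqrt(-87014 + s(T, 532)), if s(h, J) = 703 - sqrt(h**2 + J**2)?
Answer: -1919386 + I*sqrt(776799 + 3*sqrt(2796217))/3 ≈ -1.9194e+6 + 294.73*I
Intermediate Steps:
T = -499/3 (T = -1/3*499 = -499/3 ≈ -166.33)
s(h, J) = 703 - sqrt(J**2 + h**2)
-1919386 + sqrt(-87014 + s(T, 532)) = -1919386 + sqrt(-87014 + (703 - sqrt(532**2 + (-499/3)**2))) = -1919386 + sqrt(-87014 + (703 - sqrt(283024 + 249001/9))) = -1919386 + sqrt(-87014 + (703 - sqrt(2796217/9))) = -1919386 + sqrt(-87014 + (703 - sqrt(2796217)/3)) = -1919386 + sqrt(-86311 - sqrt(2796217)/3)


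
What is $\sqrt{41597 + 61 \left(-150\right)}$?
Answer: $\sqrt{32447} \approx 180.13$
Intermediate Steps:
$\sqrt{41597 + 61 \left(-150\right)} = \sqrt{41597 - 9150} = \sqrt{32447}$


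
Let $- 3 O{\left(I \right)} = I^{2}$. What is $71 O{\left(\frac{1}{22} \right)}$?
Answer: $- \frac{71}{1452} \approx -0.048898$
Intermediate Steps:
$O{\left(I \right)} = - \frac{I^{2}}{3}$
$71 O{\left(\frac{1}{22} \right)} = 71 \left(- \frac{\left(\frac{1}{22}\right)^{2}}{3}\right) = 71 \left(- \frac{1}{3 \cdot 484}\right) = 71 \left(\left(- \frac{1}{3}\right) \frac{1}{484}\right) = 71 \left(- \frac{1}{1452}\right) = - \frac{71}{1452}$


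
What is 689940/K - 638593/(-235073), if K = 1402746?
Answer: 176328340333/54957951743 ≈ 3.2084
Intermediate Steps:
689940/K - 638593/(-235073) = 689940/1402746 - 638593/(-235073) = 689940*(1/1402746) - 638593*(-1/235073) = 114990/233791 + 638593/235073 = 176328340333/54957951743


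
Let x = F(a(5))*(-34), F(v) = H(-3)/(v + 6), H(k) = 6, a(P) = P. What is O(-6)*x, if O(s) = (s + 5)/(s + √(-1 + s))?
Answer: -1224/473 - 204*I*√7/473 ≈ -2.5877 - 1.1411*I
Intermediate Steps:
F(v) = 6/(6 + v) (F(v) = 6/(v + 6) = 6/(6 + v))
O(s) = (5 + s)/(s + √(-1 + s))
x = -204/11 (x = (6/(6 + 5))*(-34) = (6/11)*(-34) = -204/11 ≈ -18.545)
O(-6)*x = ((5 - 6)/(-6 + √(-1 - 6)))*(-204/11) = (-1/(-6 + √(-7)))*(-204/11) = (-1/(-6 + I*√7))*(-204/11) = -1/(-6 + I*√7)*(-204/11) = 204/(11*(-6 + I*√7))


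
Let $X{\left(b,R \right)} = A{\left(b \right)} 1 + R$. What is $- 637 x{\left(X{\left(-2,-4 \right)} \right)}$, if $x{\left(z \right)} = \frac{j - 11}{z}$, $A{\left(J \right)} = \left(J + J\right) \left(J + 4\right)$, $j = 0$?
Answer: $- \frac{7007}{12} \approx -583.92$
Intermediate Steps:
$A{\left(J \right)} = 2 J \left(4 + J\right)$
$X{\left(b,R \right)} = R + 2 b \left(4 + b\right)$ ($X{\left(b,R \right)} = 2 b \left(4 + b\right) 1 + R = 2 b \left(4 + b\right) + R = R + 2 b \left(4 + b\right)$)
$x{\left(z \right)} = - \frac{11}{z}$ ($x{\left(z \right)} = \frac{0 - 11}{z} = - \frac{11}{z}$)
$- 637 x{\left(X{\left(-2,-4 \right)} \right)} = - 637 \left(- \frac{11}{-4 + 2 \left(-2\right) \left(4 - 2\right)}\right) = - 637 \left(- \frac{11}{-4 + 2 \left(-2\right) 2}\right) = - 637 \left(- \frac{11}{-4 - 8}\right) = - 637 \left(- \frac{11}{-12}\right) = - 637 \left(\left(-11\right) \left(- \frac{1}{12}\right)\right) = \left(-637\right) \frac{11}{12} = - \frac{7007}{12}$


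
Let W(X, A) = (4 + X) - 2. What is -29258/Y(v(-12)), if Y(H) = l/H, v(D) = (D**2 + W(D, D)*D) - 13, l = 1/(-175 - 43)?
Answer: 1600939244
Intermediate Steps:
W(X, A) = 2 + X
l = -1/218 (l = 1/(-218) = -1/218 ≈ -0.0045872)
v(D) = -13 + D**2 + D*(2 + D) (v(D) = (D**2 + (2 + D)*D) - 13 = (D**2 + D*(2 + D)) - 13 = -13 + D**2 + D*(2 + D))
Y(H) = -1/(218*H)
-29258/Y(v(-12)) = -(-835549964 + 76538928*(2 - 12)) = -29258/((-1/(218*(-13 + 144 - 12*(-10))))) = -29258/((-1/(218*(-13 + 144 + 120)))) = -29258/((-1/218/251)) = -29258/((-1/218*1/251)) = -29258/(-1/54718) = -29258*(-54718) = 1600939244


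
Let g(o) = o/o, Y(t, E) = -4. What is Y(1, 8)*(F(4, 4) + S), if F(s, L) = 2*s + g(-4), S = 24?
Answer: -132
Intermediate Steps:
g(o) = 1
F(s, L) = 1 + 2*s (F(s, L) = 2*s + 1 = 1 + 2*s)
Y(1, 8)*(F(4, 4) + S) = -4*((1 + 2*4) + 24) = -4*((1 + 8) + 24) = -4*(9 + 24) = -4*33 = -132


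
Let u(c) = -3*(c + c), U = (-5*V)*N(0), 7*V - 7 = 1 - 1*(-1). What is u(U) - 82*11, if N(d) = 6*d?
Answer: -902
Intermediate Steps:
V = 9/7 (V = 1 + (1 - 1*(-1))/7 = 1 + (1 + 1)/7 = 1 + (1/7)*2 = 1 + 2/7 = 9/7 ≈ 1.2857)
U = 0 (U = (-5*9/7)*(6*0) = -45/7*0 = 0)
u(c) = -6*c
u(U) - 82*11 = -6*0 - 82*11 = 0 - 902 = -902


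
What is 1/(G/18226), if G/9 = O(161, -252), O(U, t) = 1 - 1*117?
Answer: -9113/522 ≈ -17.458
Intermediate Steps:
O(U, t) = -116 (O(U, t) = 1 - 117 = -116)
G = -1044 (G = 9*(-116) = -1044)
1/(G/18226) = 1/(-1044/18226) = 1/(-1044*1/18226) = 1/(-522/9113) = -9113/522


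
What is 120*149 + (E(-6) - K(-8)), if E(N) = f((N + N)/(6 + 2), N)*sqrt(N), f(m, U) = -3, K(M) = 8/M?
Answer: 17881 - 3*I*sqrt(6) ≈ 17881.0 - 7.3485*I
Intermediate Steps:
E(N) = -3*sqrt(N)
120*149 + (E(-6) - K(-8)) = 120*149 + (-3*I*sqrt(6) - 8/(-8)) = 17880 + (-3*I*sqrt(6) - 8*(-1)/8) = 17880 + (-3*I*sqrt(6) - 1*(-1)) = 17880 + (-3*I*sqrt(6) + 1) = 17880 + (1 - 3*I*sqrt(6)) = 17881 - 3*I*sqrt(6)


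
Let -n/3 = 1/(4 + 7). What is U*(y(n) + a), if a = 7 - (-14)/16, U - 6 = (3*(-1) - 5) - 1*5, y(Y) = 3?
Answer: -609/8 ≈ -76.125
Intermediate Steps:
n = -3/11 (n = -3/(4 + 7) = -3/11 ≈ -0.27273)
U = -7 (U = 6 + ((3*(-1) - 5) - 1*5) = 6 + ((-3 - 5) - 5) = 6 + (-8 - 5) = 6 - 13 = -7)
a = 63/8 (a = 7 - (-14)/16 = 7 - 1*(-7/8) = 7 + 7/8 = 63/8 ≈ 7.8750)
U*(y(n) + a) = -7*(3 + 63/8) = -7*87/8 = -609/8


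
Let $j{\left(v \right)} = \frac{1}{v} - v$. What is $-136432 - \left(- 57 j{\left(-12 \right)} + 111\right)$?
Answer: $- \frac{543455}{4} \approx -1.3586 \cdot 10^{5}$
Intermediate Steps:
$-136432 - \left(- 57 j{\left(-12 \right)} + 111\right) = -136432 - \left(- 57 \left(\frac{1}{-12} - -12\right) + 111\right) = -136432 - \left(- 57 \left(- \frac{1}{12} + 12\right) + 111\right) = -136432 - \left(\left(-57\right) \frac{143}{12} + 111\right) = -136432 - \left(- \frac{2717}{4} + 111\right) = -136432 - - \frac{2273}{4} = -136432 + \frac{2273}{4} = - \frac{543455}{4}$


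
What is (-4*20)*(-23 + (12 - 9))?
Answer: 1600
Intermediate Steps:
(-4*20)*(-23 + (12 - 9)) = -80*(-23 + 3) = -80*(-20) = 1600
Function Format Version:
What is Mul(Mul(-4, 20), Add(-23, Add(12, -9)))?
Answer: 1600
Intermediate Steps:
Mul(Mul(-4, 20), Add(-23, Add(12, -9))) = Mul(-80, Add(-23, 3)) = Mul(-80, -20) = 1600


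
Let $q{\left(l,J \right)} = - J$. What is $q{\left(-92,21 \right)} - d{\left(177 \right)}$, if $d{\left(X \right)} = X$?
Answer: $-198$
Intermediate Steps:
$q{\left(-92,21 \right)} - d{\left(177 \right)} = \left(-1\right) 21 - 177 = -21 - 177 = -198$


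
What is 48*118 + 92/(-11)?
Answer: 62212/11 ≈ 5655.6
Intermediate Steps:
48*118 + 92/(-11) = 5664 + 92*(-1/11) = 5664 - 92/11 = 62212/11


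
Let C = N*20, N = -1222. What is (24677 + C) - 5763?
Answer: -5526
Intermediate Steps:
C = -24440 (C = -1222*20 = -24440)
(24677 + C) - 5763 = (24677 - 24440) - 5763 = 237 - 5763 = -5526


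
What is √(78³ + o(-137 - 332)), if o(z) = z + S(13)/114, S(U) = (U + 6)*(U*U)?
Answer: √17068002/6 ≈ 688.56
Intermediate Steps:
S(U) = U²*(6 + U) (S(U) = (6 + U)*U² = U²*(6 + U))
o(z) = 169/6 + z (o(z) = z + (13²*(6 + 13))/114 = z + (169*19)*(1/114) = z + 3211*(1/114) = z + 169/6 = 169/6 + z)
√(78³ + o(-137 - 332)) = √(78³ + (169/6 + (-137 - 332))) = √(474552 + (169/6 - 469)) = √(474552 - 2645/6) = √(2844667/6) = √17068002/6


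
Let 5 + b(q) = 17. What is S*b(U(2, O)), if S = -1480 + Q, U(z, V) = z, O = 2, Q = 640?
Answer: -10080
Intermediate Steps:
b(q) = 12 (b(q) = -5 + 17 = 12)
S = -840 (S = -1480 + 640 = -840)
S*b(U(2, O)) = -840*12 = -10080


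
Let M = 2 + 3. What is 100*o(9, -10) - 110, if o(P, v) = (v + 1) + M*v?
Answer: -6010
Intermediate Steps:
M = 5
o(P, v) = 1 + 6*v (o(P, v) = (v + 1) + 5*v = (1 + v) + 5*v = 1 + 6*v)
100*o(9, -10) - 110 = 100*(1 + 6*(-10)) - 110 = 100*(1 - 60) - 110 = 100*(-59) - 110 = -5900 - 110 = -6010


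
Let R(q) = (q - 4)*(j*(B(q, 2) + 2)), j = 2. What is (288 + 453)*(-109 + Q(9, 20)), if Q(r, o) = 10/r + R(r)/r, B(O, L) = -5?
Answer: -247247/3 ≈ -82416.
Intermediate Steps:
R(q) = 24 - 6*q (R(q) = (q - 4)*(2*(-5 + 2)) = (-4 + q)*(2*(-3)) = (-4 + q)*(-6) = 24 - 6*q)
Q(r, o) = 10/r + (24 - 6*r)/r
(288 + 453)*(-109 + Q(9, 20)) = (288 + 453)*(-109 + (-6 + 34/9)) = 741*(-109 + (-6 + 34*(1/9))) = 741*(-109 + (-6 + 34/9)) = 741*(-109 - 20/9) = 741*(-1001/9) = -247247/3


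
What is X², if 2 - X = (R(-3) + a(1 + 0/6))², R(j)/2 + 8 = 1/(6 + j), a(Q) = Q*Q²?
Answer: 3352561/81 ≈ 41390.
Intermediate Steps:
a(Q) = Q³
R(j) = -16 + 2/(6 + j)
X = -1831/9 (X = 2 - (2*(-47 - 8*(-3))/(6 - 3) + (1 + 0/6)³)² = 2 - (2*(-47 + 24)/3 + (1 + 0*(⅙))³)² = 2 - (2*(⅓)*(-23) + (1 + 0)³)² = 2 - (-46/3 + 1³)² = 2 - (-46/3 + 1)² = 2 - (-43/3)² = 2 - 1*1849/9 = 2 - 1849/9 = -1831/9 ≈ -203.44)
X² = (-1831/9)² = 3352561/81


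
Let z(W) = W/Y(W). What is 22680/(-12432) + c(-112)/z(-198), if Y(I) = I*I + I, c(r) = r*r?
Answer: -182866567/74 ≈ -2.4712e+6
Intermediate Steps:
c(r) = r²
Y(I) = I + I² (Y(I) = I² + I = I + I²)
z(W) = 1/(1 + W) (z(W) = W/((W*(1 + W))) = W*(1/(W*(1 + W))) = 1/(1 + W))
22680/(-12432) + c(-112)/z(-198) = 22680/(-12432) + (-112)²/(1/(1 - 198)) = 22680*(-1/12432) + 12544/(1/(-197)) = -135/74 + 12544/(-1/197) = -135/74 + 12544*(-197) = -135/74 - 2471168 = -182866567/74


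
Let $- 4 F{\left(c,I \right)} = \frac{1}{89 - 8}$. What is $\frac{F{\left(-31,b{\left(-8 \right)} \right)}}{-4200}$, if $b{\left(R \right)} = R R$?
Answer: $\frac{1}{1360800} \approx 7.3486 \cdot 10^{-7}$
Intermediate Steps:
$b{\left(R \right)} = R^{2}$
$F{\left(c,I \right)} = - \frac{1}{324}$ ($F{\left(c,I \right)} = - \frac{1}{4 \left(89 - 8\right)} = - \frac{1}{4 \cdot 81} = \left(- \frac{1}{4}\right) \frac{1}{81} = - \frac{1}{324}$)
$\frac{F{\left(-31,b{\left(-8 \right)} \right)}}{-4200} = - \frac{1}{324 \left(-4200\right)} = \left(- \frac{1}{324}\right) \left(- \frac{1}{4200}\right) = \frac{1}{1360800}$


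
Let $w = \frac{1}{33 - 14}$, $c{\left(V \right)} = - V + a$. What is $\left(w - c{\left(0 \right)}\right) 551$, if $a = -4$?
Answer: $2233$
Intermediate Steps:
$c{\left(V \right)} = -4 - V$ ($c{\left(V \right)} = - V - 4 = -4 - V$)
$w = \frac{1}{19} \approx 0.052632$
$\left(w - c{\left(0 \right)}\right) 551 = \left(\frac{1}{19} - \left(-4 - 0\right)\right) 551 = \left(\frac{1}{19} - \left(-4 + 0\right)\right) 551 = \left(\frac{1}{19} - -4\right) 551 = \left(\frac{1}{19} + 4\right) 551 = \frac{77}{19} \cdot 551 = 2233$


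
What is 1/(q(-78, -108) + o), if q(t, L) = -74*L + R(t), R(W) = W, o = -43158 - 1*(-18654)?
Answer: -1/16590 ≈ -6.0277e-5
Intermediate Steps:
o = -24504 (o = -43158 + 18654 = -24504)
q(t, L) = t - 74*L (q(t, L) = -74*L + t = t - 74*L)
1/(q(-78, -108) + o) = 1/((-78 - 74*(-108)) - 24504) = 1/((-78 + 7992) - 24504) = 1/(7914 - 24504) = 1/(-16590) = -1/16590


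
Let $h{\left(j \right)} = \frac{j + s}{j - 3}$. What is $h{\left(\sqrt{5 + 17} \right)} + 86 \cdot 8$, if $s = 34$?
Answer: $\frac{9068}{13} + \frac{37 \sqrt{22}}{13} \approx 710.89$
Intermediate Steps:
$h{\left(j \right)} = \frac{34 + j}{-3 + j}$ ($h{\left(j \right)} = \frac{j + 34}{j - 3} = \frac{34 + j}{-3 + j}$)
$h{\left(\sqrt{5 + 17} \right)} + 86 \cdot 8 = \frac{34 + \sqrt{5 + 17}}{-3 + \sqrt{5 + 17}} + 86 \cdot 8 = \frac{34 + \sqrt{22}}{-3 + \sqrt{22}} + 688 = 688 + \frac{34 + \sqrt{22}}{-3 + \sqrt{22}}$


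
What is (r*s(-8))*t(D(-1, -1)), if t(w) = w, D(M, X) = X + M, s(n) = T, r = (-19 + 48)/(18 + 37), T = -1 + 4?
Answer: -174/55 ≈ -3.1636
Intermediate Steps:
T = 3
r = 29/55 ≈ 0.52727
s(n) = 3
D(M, X) = M + X
(r*s(-8))*t(D(-1, -1)) = ((29/55)*3)*(-1 - 1) = (87/55)*(-2) = -174/55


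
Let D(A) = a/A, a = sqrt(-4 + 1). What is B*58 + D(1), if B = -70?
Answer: -4060 + I*sqrt(3) ≈ -4060.0 + 1.732*I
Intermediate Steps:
a = I*sqrt(3) (a = sqrt(-3) = I*sqrt(3) ≈ 1.732*I)
D(A) = I*sqrt(3)/A (D(A) = (I*sqrt(3))/A = I*sqrt(3)/A)
B*58 + D(1) = -70*58 + I*sqrt(3)/1 = -4060 + I*sqrt(3)*1 = -4060 + I*sqrt(3)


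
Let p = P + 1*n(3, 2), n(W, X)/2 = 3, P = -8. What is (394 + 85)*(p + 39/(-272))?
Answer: -279257/272 ≈ -1026.7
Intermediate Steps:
n(W, X) = 6 (n(W, X) = 2*3 = 6)
p = -2 (p = -8 + 1*6 = -8 + 6 = -2)
(394 + 85)*(p + 39/(-272)) = (394 + 85)*(-2 + 39/(-272)) = 479*(-2 + 39*(-1/272)) = 479*(-2 - 39/272) = 479*(-583/272) = -279257/272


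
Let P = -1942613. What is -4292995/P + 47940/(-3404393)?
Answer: 14521913259815/6613418098909 ≈ 2.1958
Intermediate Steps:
-4292995/P + 47940/(-3404393) = -4292995/(-1942613) + 47940/(-3404393) = -4292995*(-1/1942613) + 47940*(-1/3404393) = 4292995/1942613 - 47940/3404393 = 14521913259815/6613418098909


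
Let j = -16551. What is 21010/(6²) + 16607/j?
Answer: 19285481/33102 ≈ 582.61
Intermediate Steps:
21010/(6²) + 16607/j = 21010/(6²) + 16607/(-16551) = 21010/36 + 16607*(-1/16551) = 21010*(1/36) - 16607/16551 = 10505/18 - 16607/16551 = 19285481/33102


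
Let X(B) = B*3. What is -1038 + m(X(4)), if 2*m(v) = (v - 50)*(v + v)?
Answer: -1494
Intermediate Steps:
X(B) = 3*B
m(v) = v*(-50 + v) (m(v) = ((v - 50)*(v + v))/2 = ((-50 + v)*(2*v))/2 = (2*v*(-50 + v))/2 = v*(-50 + v))
-1038 + m(X(4)) = -1038 + (3*4)*(-50 + 3*4) = -1038 + 12*(-50 + 12) = -1038 + 12*(-38) = -1038 - 456 = -1494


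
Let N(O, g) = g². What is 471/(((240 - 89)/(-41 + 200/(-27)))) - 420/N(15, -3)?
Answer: -268619/1359 ≈ -197.66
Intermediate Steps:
471/(((240 - 89)/(-41 + 200/(-27)))) - 420/N(15, -3) = 471/(((240 - 89)/(-41 + 200/(-27)))) - 420/((-3)²) = 471/((151/(-41 + 200*(-1/27)))) - 420/9 = 471/((151/(-41 - 200/27))) - 420*⅑ = 471/((151/(-1307/27))) - 140/3 = 471/((151*(-27/1307))) - 140/3 = 471/(-4077/1307) - 140/3 = 471*(-1307/4077) - 140/3 = -205199/1359 - 140/3 = -268619/1359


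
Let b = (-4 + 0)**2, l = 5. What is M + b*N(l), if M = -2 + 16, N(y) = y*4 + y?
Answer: 414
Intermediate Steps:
N(y) = 5*y (N(y) = 4*y + y = 5*y)
M = 14
b = 16 (b = (-4)**2 = 16)
M + b*N(l) = 14 + 16*(5*5) = 14 + 16*25 = 14 + 400 = 414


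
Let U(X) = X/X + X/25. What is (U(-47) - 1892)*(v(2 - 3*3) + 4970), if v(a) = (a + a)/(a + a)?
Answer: -235237662/25 ≈ -9.4095e+6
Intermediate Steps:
v(a) = 1 (v(a) = (2*a)/((2*a)) = (2*a)*(1/(2*a)) = 1)
U(X) = 1 + X/25 (U(X) = 1 + X*(1/25) = 1 + X/25)
(U(-47) - 1892)*(v(2 - 3*3) + 4970) = ((1 + (1/25)*(-47)) - 1892)*(1 + 4970) = ((1 - 47/25) - 1892)*4971 = (-22/25 - 1892)*4971 = -47322/25*4971 = -235237662/25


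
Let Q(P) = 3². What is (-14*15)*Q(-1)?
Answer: -1890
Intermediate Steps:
Q(P) = 9
(-14*15)*Q(-1) = -14*15*9 = -210*9 = -1890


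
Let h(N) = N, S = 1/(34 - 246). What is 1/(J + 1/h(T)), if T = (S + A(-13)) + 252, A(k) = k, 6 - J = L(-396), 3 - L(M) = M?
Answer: -50667/19911919 ≈ -0.0025446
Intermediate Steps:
L(M) = 3 - M
J = -393 (J = 6 - (3 - 1*(-396)) = 6 - (3 + 396) = 6 - 1*399 = 6 - 399 = -393)
S = -1/212 (S = 1/(-212) = -1/212 ≈ -0.0047170)
T = 50667/212 (T = (-1/212 - 13) + 252 = -2757/212 + 252 = 50667/212 ≈ 239.00)
1/(J + 1/h(T)) = 1/(-393 + 1/(50667/212)) = 1/(-393 + 212/50667) = 1/(-19911919/50667) = -50667/19911919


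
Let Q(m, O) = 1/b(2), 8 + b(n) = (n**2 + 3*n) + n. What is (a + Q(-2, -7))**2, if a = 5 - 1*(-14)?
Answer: 5929/16 ≈ 370.56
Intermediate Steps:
b(n) = -8 + n**2 + 4*n (b(n) = -8 + ((n**2 + 3*n) + n) = -8 + (n**2 + 4*n) = -8 + n**2 + 4*n)
Q(m, O) = 1/4 (Q(m, O) = 1/(-8 + 2**2 + 4*2) = 1/(-8 + 4 + 8) = 1/4)
a = 19 (a = 5 + 14 = 19)
(a + Q(-2, -7))**2 = (19 + 1/4)**2 = (77/4)**2 = 5929/16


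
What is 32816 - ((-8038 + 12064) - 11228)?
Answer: 40018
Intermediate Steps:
32816 - ((-8038 + 12064) - 11228) = 32816 - (4026 - 11228) = 32816 - 1*(-7202) = 32816 + 7202 = 40018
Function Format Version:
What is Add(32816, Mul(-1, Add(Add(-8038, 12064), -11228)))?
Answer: 40018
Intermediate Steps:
Add(32816, Mul(-1, Add(Add(-8038, 12064), -11228))) = Add(32816, Mul(-1, Add(4026, -11228))) = Add(32816, Mul(-1, -7202)) = Add(32816, 7202) = 40018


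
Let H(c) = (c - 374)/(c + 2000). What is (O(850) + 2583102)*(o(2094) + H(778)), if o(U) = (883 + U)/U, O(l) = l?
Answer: 654319953224/161587 ≈ 4.0493e+6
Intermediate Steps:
o(U) = (883 + U)/U
H(c) = (-374 + c)/(2000 + c)
(O(850) + 2583102)*(o(2094) + H(778)) = (850 + 2583102)*((883 + 2094)/2094 + (-374 + 778)/(2000 + 778)) = 2583952*((1/2094)*2977 + 404/2778) = 2583952*(2977/2094 + (1/2778)*404) = 2583952*(2977/2094 + 202/1389) = 2583952*(506449/323174) = 654319953224/161587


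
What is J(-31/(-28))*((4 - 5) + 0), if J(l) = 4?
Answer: -4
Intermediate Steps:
J(-31/(-28))*((4 - 5) + 0) = 4*((4 - 5) + 0) = 4*(-1 + 0) = 4*(-1) = -4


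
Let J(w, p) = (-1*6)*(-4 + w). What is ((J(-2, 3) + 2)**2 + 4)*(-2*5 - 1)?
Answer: -15928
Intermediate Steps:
J(w, p) = 24 - 6*w (J(w, p) = -6*(-4 + w) = 24 - 6*w)
((J(-2, 3) + 2)**2 + 4)*(-2*5 - 1) = (((24 - 6*(-2)) + 2)**2 + 4)*(-2*5 - 1) = (((24 + 12) + 2)**2 + 4)*(-10 - 1) = ((36 + 2)**2 + 4)*(-11) = (38**2 + 4)*(-11) = (1444 + 4)*(-11) = 1448*(-11) = -15928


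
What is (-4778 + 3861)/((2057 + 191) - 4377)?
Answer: 917/2129 ≈ 0.43072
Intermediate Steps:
(-4778 + 3861)/((2057 + 191) - 4377) = -917/(2248 - 4377) = -917/(-2129) = -917*(-1/2129) = 917/2129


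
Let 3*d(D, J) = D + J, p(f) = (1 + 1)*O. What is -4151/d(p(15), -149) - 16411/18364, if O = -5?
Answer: 75359181/973292 ≈ 77.427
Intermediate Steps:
p(f) = -10 (p(f) = (1 + 1)*(-5) = 2*(-5) = -10)
d(D, J) = D/3 + J/3 (d(D, J) = (D + J)/3 = D/3 + J/3)
-4151/d(p(15), -149) - 16411/18364 = -4151/((1/3)*(-10) + (1/3)*(-149)) - 16411/18364 = -4151/(-10/3 - 149/3) - 16411*1/18364 = -4151/(-53) - 16411/18364 = -4151*(-1/53) - 16411/18364 = 4151/53 - 16411/18364 = 75359181/973292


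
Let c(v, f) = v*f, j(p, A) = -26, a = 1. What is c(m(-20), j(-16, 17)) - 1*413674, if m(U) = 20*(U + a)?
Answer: -403794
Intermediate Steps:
m(U) = 20 + 20*U (m(U) = 20*(U + 1) = 20*(1 + U) = 20 + 20*U)
c(v, f) = f*v
c(m(-20), j(-16, 17)) - 1*413674 = -26*(20 + 20*(-20)) - 1*413674 = -26*(20 - 400) - 413674 = -26*(-380) - 413674 = 9880 - 413674 = -403794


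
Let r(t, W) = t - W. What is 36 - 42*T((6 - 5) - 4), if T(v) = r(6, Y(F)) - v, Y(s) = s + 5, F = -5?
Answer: -342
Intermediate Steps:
Y(s) = 5 + s
T(v) = 6 - v (T(v) = (6 - (5 - 5)) - v = (6 - 1*0) - v = (6 + 0) - v = 6 - v)
36 - 42*T((6 - 5) - 4) = 36 - 42*(6 - ((6 - 5) - 4)) = 36 - 42*(6 - (1 - 4)) = 36 - 42*(6 - 1*(-3)) = 36 - 42*(6 + 3) = 36 - 42*9 = 36 - 378 = -342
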